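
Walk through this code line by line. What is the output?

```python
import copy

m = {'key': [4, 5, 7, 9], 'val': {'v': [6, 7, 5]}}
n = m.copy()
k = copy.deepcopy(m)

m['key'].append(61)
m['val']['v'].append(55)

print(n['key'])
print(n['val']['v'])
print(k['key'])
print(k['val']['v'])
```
[4, 5, 7, 9, 61]
[6, 7, 5, 55]
[4, 5, 7, 9]
[6, 7, 5]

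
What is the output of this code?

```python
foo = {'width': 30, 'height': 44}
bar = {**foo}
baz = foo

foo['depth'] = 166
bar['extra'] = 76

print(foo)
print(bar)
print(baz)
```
{'width': 30, 'height': 44, 'depth': 166}
{'width': 30, 'height': 44, 'extra': 76}
{'width': 30, 'height': 44, 'depth': 166}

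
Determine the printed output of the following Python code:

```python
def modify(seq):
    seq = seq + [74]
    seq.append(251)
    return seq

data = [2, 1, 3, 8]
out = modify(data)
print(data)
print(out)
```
[2, 1, 3, 8]
[2, 1, 3, 8, 74, 251]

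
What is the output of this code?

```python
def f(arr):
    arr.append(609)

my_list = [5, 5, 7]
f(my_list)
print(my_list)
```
[5, 5, 7, 609]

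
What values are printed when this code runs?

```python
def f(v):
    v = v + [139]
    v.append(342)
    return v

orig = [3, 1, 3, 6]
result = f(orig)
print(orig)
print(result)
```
[3, 1, 3, 6]
[3, 1, 3, 6, 139, 342]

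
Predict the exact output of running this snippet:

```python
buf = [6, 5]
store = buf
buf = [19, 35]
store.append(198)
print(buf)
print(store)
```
[19, 35]
[6, 5, 198]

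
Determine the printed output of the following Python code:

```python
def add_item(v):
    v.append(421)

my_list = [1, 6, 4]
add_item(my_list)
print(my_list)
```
[1, 6, 4, 421]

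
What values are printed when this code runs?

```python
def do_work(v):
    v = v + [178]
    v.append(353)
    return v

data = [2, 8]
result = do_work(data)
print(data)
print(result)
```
[2, 8]
[2, 8, 178, 353]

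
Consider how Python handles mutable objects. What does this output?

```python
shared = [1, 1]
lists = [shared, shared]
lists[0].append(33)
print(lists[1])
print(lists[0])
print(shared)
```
[1, 1, 33]
[1, 1, 33]
[1, 1, 33]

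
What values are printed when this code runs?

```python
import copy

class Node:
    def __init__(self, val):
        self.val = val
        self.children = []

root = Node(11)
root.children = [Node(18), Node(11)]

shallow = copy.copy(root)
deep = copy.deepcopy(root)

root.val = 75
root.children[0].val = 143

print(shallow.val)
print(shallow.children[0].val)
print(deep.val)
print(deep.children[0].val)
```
11
143
11
18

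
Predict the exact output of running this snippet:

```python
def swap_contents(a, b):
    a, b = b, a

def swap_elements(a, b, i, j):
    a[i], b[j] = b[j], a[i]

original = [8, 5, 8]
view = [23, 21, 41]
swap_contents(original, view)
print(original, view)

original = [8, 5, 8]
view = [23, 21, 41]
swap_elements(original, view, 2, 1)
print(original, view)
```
[8, 5, 8] [23, 21, 41]
[8, 5, 21] [23, 8, 41]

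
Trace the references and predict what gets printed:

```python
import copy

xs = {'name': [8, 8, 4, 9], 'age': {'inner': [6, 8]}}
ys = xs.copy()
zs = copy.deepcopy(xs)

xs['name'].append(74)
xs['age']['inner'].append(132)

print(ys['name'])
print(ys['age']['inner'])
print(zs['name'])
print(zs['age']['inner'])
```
[8, 8, 4, 9, 74]
[6, 8, 132]
[8, 8, 4, 9]
[6, 8]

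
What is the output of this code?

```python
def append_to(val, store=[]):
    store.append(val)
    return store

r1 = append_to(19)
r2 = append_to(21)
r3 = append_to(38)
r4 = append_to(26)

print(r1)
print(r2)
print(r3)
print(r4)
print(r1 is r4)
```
[19, 21, 38, 26]
[19, 21, 38, 26]
[19, 21, 38, 26]
[19, 21, 38, 26]
True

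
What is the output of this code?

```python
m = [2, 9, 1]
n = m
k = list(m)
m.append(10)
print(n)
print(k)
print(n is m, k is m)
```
[2, 9, 1, 10]
[2, 9, 1]
True False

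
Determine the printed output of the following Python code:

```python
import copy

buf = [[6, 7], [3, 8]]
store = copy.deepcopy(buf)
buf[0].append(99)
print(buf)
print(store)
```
[[6, 7, 99], [3, 8]]
[[6, 7], [3, 8]]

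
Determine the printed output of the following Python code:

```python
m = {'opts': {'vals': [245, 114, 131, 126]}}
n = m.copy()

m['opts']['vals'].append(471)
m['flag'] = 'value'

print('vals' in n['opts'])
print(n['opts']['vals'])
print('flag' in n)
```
True
[245, 114, 131, 126, 471]
False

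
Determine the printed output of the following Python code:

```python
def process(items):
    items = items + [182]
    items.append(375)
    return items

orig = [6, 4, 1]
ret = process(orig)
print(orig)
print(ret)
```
[6, 4, 1]
[6, 4, 1, 182, 375]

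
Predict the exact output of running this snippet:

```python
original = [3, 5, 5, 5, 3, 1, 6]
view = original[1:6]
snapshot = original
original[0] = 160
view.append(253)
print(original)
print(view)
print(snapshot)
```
[160, 5, 5, 5, 3, 1, 6]
[5, 5, 5, 3, 1, 253]
[160, 5, 5, 5, 3, 1, 6]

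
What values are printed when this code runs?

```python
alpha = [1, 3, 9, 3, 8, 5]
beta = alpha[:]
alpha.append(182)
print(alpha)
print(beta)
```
[1, 3, 9, 3, 8, 5, 182]
[1, 3, 9, 3, 8, 5]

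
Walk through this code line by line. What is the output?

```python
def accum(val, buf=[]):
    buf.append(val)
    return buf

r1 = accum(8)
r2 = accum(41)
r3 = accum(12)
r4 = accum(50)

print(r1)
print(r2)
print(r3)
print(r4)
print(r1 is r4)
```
[8, 41, 12, 50]
[8, 41, 12, 50]
[8, 41, 12, 50]
[8, 41, 12, 50]
True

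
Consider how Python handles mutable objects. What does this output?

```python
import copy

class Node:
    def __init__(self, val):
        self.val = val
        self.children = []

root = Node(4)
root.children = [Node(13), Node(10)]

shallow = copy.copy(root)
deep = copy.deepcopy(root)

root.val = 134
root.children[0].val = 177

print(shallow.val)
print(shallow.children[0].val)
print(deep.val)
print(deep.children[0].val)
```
4
177
4
13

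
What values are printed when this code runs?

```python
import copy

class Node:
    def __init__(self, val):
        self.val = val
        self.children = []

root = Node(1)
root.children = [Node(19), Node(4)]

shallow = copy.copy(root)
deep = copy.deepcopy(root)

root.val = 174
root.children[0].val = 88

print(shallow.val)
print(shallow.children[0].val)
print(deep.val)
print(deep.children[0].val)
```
1
88
1
19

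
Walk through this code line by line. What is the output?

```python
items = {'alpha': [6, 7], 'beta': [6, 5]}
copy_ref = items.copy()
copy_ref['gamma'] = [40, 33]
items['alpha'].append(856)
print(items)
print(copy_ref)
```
{'alpha': [6, 7, 856], 'beta': [6, 5]}
{'alpha': [6, 7, 856], 'beta': [6, 5], 'gamma': [40, 33]}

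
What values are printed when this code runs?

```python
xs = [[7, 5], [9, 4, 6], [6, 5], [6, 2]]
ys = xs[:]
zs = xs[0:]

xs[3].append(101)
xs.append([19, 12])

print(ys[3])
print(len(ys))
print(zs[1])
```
[6, 2, 101]
4
[9, 4, 6]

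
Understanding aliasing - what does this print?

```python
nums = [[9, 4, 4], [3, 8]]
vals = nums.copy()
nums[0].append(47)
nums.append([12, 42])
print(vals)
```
[[9, 4, 4, 47], [3, 8]]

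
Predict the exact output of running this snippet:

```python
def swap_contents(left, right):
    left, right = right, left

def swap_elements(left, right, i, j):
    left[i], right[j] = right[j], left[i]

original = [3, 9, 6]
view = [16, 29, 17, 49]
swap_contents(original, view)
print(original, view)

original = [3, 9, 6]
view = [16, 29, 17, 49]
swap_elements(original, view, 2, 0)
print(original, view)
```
[3, 9, 6] [16, 29, 17, 49]
[3, 9, 16] [6, 29, 17, 49]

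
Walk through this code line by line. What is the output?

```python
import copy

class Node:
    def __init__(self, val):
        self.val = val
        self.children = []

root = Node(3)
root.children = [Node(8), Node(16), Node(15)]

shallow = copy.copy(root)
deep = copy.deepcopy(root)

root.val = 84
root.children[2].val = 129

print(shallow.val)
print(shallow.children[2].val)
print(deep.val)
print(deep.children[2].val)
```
3
129
3
15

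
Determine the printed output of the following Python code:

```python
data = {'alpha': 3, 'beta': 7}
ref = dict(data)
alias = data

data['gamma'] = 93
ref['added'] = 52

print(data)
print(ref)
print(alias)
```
{'alpha': 3, 'beta': 7, 'gamma': 93}
{'alpha': 3, 'beta': 7, 'added': 52}
{'alpha': 3, 'beta': 7, 'gamma': 93}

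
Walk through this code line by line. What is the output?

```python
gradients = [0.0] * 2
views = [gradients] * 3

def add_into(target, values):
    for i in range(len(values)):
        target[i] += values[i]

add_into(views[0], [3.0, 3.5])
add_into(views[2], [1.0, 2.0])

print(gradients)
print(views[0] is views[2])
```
[4.0, 5.5]
True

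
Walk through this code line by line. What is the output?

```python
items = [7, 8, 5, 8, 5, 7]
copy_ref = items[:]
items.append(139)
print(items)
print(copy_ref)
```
[7, 8, 5, 8, 5, 7, 139]
[7, 8, 5, 8, 5, 7]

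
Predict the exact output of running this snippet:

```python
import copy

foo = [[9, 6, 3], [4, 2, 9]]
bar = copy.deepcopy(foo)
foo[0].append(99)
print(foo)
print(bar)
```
[[9, 6, 3, 99], [4, 2, 9]]
[[9, 6, 3], [4, 2, 9]]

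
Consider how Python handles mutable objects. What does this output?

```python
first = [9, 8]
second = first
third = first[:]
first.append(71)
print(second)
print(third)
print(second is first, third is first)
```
[9, 8, 71]
[9, 8]
True False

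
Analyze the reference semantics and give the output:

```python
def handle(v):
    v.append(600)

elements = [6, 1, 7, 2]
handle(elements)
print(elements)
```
[6, 1, 7, 2, 600]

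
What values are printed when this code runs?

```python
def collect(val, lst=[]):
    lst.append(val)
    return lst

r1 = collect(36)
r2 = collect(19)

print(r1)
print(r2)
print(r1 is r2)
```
[36, 19]
[36, 19]
True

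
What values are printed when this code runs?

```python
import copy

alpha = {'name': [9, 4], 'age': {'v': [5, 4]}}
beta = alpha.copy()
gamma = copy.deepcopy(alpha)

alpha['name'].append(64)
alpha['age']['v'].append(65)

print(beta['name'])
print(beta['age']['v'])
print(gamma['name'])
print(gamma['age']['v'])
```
[9, 4, 64]
[5, 4, 65]
[9, 4]
[5, 4]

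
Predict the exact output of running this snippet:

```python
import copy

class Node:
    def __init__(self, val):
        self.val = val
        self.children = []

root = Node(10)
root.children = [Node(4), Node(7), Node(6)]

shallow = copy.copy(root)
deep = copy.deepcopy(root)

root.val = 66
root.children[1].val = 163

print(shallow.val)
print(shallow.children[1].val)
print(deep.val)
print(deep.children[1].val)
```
10
163
10
7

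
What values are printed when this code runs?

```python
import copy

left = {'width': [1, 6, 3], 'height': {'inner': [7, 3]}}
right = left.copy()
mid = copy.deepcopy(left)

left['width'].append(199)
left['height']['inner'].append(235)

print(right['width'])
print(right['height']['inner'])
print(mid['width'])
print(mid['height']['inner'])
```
[1, 6, 3, 199]
[7, 3, 235]
[1, 6, 3]
[7, 3]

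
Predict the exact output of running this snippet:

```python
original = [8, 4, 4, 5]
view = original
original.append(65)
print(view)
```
[8, 4, 4, 5, 65]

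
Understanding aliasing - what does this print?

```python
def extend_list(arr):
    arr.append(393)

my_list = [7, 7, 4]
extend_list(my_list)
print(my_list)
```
[7, 7, 4, 393]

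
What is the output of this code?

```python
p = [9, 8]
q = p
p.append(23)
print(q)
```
[9, 8, 23]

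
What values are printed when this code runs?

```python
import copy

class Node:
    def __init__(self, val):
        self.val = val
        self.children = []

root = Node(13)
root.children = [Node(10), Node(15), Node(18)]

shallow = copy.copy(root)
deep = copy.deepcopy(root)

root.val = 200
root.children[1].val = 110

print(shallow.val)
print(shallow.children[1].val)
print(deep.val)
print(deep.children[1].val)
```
13
110
13
15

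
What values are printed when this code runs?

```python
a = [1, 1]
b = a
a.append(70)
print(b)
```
[1, 1, 70]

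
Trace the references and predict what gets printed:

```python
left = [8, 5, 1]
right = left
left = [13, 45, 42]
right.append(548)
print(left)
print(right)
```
[13, 45, 42]
[8, 5, 1, 548]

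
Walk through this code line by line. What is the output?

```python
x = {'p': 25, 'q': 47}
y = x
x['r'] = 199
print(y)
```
{'p': 25, 'q': 47, 'r': 199}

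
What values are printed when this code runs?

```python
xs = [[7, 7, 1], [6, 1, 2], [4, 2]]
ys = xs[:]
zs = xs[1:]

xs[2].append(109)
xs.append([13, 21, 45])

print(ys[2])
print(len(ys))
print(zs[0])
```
[4, 2, 109]
3
[6, 1, 2]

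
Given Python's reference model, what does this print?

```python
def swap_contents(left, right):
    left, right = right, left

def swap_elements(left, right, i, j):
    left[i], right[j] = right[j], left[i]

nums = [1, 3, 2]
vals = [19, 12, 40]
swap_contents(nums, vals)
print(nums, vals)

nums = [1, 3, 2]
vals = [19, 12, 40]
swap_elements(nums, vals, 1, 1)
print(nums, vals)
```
[1, 3, 2] [19, 12, 40]
[1, 12, 2] [19, 3, 40]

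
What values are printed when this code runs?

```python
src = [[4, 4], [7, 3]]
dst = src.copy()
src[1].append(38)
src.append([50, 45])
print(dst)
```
[[4, 4], [7, 3, 38]]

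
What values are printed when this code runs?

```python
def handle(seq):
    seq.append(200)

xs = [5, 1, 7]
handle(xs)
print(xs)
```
[5, 1, 7, 200]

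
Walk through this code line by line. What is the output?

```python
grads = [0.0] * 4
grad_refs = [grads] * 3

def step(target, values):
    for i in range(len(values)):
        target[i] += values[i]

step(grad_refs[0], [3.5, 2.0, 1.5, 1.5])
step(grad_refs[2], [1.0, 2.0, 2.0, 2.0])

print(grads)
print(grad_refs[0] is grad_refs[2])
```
[4.5, 4.0, 3.5, 3.5]
True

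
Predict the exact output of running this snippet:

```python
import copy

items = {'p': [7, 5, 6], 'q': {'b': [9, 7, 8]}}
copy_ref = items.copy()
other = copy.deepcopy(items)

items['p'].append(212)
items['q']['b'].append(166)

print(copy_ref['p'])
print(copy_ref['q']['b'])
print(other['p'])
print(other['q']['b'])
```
[7, 5, 6, 212]
[9, 7, 8, 166]
[7, 5, 6]
[9, 7, 8]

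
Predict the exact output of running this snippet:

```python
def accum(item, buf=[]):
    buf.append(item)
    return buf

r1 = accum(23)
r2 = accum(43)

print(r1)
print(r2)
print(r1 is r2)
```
[23, 43]
[23, 43]
True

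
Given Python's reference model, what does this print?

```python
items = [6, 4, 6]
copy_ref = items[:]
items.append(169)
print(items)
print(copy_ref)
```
[6, 4, 6, 169]
[6, 4, 6]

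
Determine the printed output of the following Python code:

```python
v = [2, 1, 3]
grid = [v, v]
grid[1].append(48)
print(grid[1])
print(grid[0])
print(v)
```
[2, 1, 3, 48]
[2, 1, 3, 48]
[2, 1, 3, 48]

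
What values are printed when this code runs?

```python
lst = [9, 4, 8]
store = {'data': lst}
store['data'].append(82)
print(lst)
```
[9, 4, 8, 82]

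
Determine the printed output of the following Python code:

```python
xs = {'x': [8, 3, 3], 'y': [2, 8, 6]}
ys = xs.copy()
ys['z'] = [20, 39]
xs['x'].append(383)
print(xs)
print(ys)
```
{'x': [8, 3, 3, 383], 'y': [2, 8, 6]}
{'x': [8, 3, 3, 383], 'y': [2, 8, 6], 'z': [20, 39]}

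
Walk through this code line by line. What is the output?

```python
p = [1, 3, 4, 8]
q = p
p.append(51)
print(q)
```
[1, 3, 4, 8, 51]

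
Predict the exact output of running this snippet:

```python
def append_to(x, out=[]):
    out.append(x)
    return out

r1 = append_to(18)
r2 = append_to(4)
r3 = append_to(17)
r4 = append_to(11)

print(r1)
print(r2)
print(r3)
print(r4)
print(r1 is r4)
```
[18, 4, 17, 11]
[18, 4, 17, 11]
[18, 4, 17, 11]
[18, 4, 17, 11]
True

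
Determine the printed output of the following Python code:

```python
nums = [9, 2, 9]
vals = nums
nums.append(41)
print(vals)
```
[9, 2, 9, 41]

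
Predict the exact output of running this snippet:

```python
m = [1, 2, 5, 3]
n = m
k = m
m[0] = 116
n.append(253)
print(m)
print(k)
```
[116, 2, 5, 3, 253]
[116, 2, 5, 3, 253]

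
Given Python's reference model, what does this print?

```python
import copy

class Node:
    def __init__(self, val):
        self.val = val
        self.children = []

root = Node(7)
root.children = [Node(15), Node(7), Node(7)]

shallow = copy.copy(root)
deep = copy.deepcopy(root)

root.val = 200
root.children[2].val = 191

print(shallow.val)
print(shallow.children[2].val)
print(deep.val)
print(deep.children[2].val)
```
7
191
7
7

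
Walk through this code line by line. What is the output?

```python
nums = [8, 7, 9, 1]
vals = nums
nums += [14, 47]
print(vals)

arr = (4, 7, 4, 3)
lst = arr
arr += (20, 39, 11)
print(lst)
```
[8, 7, 9, 1, 14, 47]
(4, 7, 4, 3)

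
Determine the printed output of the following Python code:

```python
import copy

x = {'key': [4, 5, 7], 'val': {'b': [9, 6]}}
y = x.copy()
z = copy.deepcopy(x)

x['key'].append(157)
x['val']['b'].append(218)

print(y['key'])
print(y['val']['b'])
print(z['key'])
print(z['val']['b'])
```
[4, 5, 7, 157]
[9, 6, 218]
[4, 5, 7]
[9, 6]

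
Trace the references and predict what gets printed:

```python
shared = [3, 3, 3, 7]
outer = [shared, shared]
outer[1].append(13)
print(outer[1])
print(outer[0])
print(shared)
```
[3, 3, 3, 7, 13]
[3, 3, 3, 7, 13]
[3, 3, 3, 7, 13]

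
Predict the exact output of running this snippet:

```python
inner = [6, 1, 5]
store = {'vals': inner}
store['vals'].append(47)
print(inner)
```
[6, 1, 5, 47]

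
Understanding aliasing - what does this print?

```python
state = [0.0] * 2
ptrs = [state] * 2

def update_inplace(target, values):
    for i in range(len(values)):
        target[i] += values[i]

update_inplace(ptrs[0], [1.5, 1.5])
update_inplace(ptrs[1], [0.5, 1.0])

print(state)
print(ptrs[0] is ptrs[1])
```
[2.0, 2.5]
True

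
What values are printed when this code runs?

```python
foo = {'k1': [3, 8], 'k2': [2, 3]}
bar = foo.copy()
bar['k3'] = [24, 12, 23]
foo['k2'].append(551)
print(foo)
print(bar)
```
{'k1': [3, 8], 'k2': [2, 3, 551]}
{'k1': [3, 8], 'k2': [2, 3, 551], 'k3': [24, 12, 23]}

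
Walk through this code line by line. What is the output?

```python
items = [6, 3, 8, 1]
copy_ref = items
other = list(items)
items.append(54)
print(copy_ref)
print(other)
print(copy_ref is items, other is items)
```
[6, 3, 8, 1, 54]
[6, 3, 8, 1]
True False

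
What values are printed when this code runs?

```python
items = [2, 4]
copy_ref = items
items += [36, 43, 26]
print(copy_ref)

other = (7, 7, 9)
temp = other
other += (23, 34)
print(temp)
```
[2, 4, 36, 43, 26]
(7, 7, 9)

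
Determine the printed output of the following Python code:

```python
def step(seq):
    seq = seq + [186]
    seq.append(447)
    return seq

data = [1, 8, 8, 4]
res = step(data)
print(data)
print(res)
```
[1, 8, 8, 4]
[1, 8, 8, 4, 186, 447]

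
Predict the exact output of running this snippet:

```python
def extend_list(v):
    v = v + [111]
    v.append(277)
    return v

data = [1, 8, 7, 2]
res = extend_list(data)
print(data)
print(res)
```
[1, 8, 7, 2]
[1, 8, 7, 2, 111, 277]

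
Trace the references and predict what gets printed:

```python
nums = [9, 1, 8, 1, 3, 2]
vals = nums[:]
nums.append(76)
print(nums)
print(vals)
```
[9, 1, 8, 1, 3, 2, 76]
[9, 1, 8, 1, 3, 2]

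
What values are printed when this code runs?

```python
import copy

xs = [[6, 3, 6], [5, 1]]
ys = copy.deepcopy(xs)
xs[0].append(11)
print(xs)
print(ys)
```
[[6, 3, 6, 11], [5, 1]]
[[6, 3, 6], [5, 1]]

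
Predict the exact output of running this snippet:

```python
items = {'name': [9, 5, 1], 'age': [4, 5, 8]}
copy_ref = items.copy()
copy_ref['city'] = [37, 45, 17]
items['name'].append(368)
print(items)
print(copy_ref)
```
{'name': [9, 5, 1, 368], 'age': [4, 5, 8]}
{'name': [9, 5, 1, 368], 'age': [4, 5, 8], 'city': [37, 45, 17]}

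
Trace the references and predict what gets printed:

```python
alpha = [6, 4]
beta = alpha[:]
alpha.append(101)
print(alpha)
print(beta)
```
[6, 4, 101]
[6, 4]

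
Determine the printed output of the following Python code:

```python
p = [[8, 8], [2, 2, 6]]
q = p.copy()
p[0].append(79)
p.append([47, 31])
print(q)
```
[[8, 8, 79], [2, 2, 6]]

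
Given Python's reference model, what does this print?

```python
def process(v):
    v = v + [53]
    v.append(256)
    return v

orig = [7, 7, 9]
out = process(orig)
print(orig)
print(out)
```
[7, 7, 9]
[7, 7, 9, 53, 256]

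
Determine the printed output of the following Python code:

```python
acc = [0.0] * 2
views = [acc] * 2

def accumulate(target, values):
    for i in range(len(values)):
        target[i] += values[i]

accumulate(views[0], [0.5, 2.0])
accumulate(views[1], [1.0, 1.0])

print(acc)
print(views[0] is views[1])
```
[1.5, 3.0]
True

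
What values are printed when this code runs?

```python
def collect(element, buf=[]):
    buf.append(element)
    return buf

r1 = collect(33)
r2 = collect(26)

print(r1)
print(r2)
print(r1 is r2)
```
[33, 26]
[33, 26]
True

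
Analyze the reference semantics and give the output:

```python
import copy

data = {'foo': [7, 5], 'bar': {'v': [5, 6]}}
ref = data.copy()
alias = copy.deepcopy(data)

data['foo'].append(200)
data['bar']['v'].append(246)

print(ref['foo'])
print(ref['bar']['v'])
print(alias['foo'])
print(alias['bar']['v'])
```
[7, 5, 200]
[5, 6, 246]
[7, 5]
[5, 6]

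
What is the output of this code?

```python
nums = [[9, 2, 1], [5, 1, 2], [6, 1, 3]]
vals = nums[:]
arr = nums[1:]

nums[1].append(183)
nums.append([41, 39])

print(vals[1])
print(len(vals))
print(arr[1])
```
[5, 1, 2, 183]
3
[6, 1, 3]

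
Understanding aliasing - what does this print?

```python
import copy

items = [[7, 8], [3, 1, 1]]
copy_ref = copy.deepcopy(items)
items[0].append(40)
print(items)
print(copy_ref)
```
[[7, 8, 40], [3, 1, 1]]
[[7, 8], [3, 1, 1]]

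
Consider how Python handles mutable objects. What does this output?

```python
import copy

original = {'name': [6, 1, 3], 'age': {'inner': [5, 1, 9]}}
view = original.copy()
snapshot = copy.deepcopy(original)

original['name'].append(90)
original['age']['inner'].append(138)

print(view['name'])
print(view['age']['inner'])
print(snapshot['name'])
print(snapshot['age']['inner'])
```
[6, 1, 3, 90]
[5, 1, 9, 138]
[6, 1, 3]
[5, 1, 9]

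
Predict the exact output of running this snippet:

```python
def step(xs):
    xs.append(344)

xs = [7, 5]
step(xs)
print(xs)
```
[7, 5, 344]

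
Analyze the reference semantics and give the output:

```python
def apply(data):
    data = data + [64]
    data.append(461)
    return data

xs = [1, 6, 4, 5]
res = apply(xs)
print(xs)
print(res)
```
[1, 6, 4, 5]
[1, 6, 4, 5, 64, 461]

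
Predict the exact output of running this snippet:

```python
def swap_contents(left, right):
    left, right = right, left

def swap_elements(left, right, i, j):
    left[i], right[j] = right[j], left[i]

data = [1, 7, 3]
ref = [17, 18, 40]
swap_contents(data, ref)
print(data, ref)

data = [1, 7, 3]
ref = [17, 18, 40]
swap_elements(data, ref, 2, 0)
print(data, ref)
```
[1, 7, 3] [17, 18, 40]
[1, 7, 17] [3, 18, 40]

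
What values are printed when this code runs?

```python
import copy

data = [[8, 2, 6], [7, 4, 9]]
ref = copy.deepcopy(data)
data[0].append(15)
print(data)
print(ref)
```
[[8, 2, 6, 15], [7, 4, 9]]
[[8, 2, 6], [7, 4, 9]]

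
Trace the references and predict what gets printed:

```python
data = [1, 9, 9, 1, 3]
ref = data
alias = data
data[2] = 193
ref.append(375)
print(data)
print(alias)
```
[1, 9, 193, 1, 3, 375]
[1, 9, 193, 1, 3, 375]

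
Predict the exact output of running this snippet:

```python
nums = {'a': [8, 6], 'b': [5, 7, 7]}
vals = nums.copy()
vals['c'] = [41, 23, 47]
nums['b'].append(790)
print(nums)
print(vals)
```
{'a': [8, 6], 'b': [5, 7, 7, 790]}
{'a': [8, 6], 'b': [5, 7, 7, 790], 'c': [41, 23, 47]}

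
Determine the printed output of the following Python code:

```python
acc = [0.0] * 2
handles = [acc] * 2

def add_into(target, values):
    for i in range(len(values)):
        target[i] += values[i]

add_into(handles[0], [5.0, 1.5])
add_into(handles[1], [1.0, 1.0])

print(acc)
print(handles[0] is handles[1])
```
[6.0, 2.5]
True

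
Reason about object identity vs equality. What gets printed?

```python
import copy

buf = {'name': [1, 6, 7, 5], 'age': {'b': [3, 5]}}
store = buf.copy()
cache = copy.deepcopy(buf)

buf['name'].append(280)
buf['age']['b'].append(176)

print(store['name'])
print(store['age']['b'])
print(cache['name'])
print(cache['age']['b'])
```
[1, 6, 7, 5, 280]
[3, 5, 176]
[1, 6, 7, 5]
[3, 5]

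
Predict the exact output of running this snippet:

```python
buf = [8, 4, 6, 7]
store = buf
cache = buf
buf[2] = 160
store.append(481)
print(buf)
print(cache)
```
[8, 4, 160, 7, 481]
[8, 4, 160, 7, 481]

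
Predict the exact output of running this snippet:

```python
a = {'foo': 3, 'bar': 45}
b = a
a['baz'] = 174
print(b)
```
{'foo': 3, 'bar': 45, 'baz': 174}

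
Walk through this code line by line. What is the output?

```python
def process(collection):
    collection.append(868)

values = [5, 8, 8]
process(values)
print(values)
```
[5, 8, 8, 868]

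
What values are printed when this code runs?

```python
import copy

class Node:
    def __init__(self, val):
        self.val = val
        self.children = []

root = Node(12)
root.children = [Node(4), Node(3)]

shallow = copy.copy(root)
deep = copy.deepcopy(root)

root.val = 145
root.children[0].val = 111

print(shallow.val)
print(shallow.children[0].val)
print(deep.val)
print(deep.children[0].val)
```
12
111
12
4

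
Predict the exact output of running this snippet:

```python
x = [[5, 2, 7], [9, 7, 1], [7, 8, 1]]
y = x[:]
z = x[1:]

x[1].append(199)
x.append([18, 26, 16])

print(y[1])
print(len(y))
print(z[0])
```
[9, 7, 1, 199]
3
[9, 7, 1, 199]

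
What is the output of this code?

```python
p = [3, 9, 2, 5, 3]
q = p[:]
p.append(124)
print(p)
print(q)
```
[3, 9, 2, 5, 3, 124]
[3, 9, 2, 5, 3]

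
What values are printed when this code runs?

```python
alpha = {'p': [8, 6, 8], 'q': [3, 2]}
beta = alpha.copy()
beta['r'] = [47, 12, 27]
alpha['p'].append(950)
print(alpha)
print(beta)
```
{'p': [8, 6, 8, 950], 'q': [3, 2]}
{'p': [8, 6, 8, 950], 'q': [3, 2], 'r': [47, 12, 27]}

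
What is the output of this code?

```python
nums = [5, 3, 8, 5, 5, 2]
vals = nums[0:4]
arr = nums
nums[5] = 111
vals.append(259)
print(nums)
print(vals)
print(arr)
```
[5, 3, 8, 5, 5, 111]
[5, 3, 8, 5, 259]
[5, 3, 8, 5, 5, 111]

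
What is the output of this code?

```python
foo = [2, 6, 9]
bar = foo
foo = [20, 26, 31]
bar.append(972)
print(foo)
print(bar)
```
[20, 26, 31]
[2, 6, 9, 972]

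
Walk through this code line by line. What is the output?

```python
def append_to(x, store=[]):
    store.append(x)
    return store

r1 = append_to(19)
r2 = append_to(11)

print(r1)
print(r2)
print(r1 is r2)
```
[19, 11]
[19, 11]
True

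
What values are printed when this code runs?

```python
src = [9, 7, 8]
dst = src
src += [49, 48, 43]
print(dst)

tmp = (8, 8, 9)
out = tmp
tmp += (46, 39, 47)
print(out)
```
[9, 7, 8, 49, 48, 43]
(8, 8, 9)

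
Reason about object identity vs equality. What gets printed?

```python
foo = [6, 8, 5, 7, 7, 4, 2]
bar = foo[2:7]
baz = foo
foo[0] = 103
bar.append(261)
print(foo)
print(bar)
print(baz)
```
[103, 8, 5, 7, 7, 4, 2]
[5, 7, 7, 4, 2, 261]
[103, 8, 5, 7, 7, 4, 2]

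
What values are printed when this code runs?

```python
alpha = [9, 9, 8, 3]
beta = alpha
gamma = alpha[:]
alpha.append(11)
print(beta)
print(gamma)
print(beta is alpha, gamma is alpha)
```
[9, 9, 8, 3, 11]
[9, 9, 8, 3]
True False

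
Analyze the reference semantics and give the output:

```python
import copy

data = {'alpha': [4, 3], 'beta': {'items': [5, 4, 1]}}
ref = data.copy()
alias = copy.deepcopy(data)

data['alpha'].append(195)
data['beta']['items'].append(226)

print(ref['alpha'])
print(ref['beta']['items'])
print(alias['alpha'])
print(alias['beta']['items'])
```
[4, 3, 195]
[5, 4, 1, 226]
[4, 3]
[5, 4, 1]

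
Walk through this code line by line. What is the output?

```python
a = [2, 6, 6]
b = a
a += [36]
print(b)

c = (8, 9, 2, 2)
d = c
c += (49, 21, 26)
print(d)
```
[2, 6, 6, 36]
(8, 9, 2, 2)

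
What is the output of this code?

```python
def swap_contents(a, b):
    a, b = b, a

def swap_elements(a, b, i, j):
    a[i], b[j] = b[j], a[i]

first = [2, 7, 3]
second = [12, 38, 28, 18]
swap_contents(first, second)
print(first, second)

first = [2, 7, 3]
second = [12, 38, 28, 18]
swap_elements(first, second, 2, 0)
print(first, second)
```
[2, 7, 3] [12, 38, 28, 18]
[2, 7, 12] [3, 38, 28, 18]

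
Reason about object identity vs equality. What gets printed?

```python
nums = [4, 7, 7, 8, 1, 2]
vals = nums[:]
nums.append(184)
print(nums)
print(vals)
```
[4, 7, 7, 8, 1, 2, 184]
[4, 7, 7, 8, 1, 2]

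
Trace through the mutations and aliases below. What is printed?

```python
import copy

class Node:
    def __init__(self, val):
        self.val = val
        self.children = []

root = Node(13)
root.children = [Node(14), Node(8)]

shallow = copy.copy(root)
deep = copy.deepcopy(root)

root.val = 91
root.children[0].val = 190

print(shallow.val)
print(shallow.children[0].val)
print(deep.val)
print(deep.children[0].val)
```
13
190
13
14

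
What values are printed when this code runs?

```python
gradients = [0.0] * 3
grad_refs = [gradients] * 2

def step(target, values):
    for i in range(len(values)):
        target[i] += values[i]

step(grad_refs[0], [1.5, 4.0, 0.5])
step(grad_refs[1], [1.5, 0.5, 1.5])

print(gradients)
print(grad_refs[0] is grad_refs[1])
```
[3.0, 4.5, 2.0]
True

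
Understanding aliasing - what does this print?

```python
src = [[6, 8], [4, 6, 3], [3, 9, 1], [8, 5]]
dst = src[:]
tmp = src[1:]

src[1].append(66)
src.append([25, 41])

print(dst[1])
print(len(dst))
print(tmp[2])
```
[4, 6, 3, 66]
4
[8, 5]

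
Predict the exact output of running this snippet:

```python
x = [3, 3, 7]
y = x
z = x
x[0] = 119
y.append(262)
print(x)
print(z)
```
[119, 3, 7, 262]
[119, 3, 7, 262]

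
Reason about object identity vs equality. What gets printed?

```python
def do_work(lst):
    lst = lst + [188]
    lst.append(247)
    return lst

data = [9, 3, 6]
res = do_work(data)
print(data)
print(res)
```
[9, 3, 6]
[9, 3, 6, 188, 247]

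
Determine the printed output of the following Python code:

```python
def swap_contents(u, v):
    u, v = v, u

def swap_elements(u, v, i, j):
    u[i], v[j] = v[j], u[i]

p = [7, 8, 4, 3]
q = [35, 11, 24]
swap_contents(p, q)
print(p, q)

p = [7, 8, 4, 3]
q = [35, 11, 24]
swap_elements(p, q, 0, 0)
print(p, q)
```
[7, 8, 4, 3] [35, 11, 24]
[35, 8, 4, 3] [7, 11, 24]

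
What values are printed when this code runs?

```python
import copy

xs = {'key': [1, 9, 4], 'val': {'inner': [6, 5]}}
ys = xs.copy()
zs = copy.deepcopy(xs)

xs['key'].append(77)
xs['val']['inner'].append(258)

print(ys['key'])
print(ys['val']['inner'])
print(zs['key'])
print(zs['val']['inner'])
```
[1, 9, 4, 77]
[6, 5, 258]
[1, 9, 4]
[6, 5]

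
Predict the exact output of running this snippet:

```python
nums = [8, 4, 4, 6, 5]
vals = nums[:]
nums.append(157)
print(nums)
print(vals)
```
[8, 4, 4, 6, 5, 157]
[8, 4, 4, 6, 5]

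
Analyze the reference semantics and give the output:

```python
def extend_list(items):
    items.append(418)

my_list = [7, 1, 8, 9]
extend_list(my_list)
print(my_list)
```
[7, 1, 8, 9, 418]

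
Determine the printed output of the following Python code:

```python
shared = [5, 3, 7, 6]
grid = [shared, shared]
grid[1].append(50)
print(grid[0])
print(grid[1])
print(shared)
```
[5, 3, 7, 6, 50]
[5, 3, 7, 6, 50]
[5, 3, 7, 6, 50]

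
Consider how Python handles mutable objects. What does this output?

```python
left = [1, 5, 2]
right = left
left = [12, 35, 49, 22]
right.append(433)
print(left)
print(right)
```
[12, 35, 49, 22]
[1, 5, 2, 433]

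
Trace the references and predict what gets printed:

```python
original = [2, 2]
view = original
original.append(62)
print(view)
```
[2, 2, 62]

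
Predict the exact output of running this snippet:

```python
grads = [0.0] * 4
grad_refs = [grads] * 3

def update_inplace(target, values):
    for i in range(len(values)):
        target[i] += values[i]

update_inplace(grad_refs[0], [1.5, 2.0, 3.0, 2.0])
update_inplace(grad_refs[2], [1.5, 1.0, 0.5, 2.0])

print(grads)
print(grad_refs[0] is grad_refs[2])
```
[3.0, 3.0, 3.5, 4.0]
True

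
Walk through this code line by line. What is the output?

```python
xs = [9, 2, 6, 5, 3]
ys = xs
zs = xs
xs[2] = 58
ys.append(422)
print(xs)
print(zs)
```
[9, 2, 58, 5, 3, 422]
[9, 2, 58, 5, 3, 422]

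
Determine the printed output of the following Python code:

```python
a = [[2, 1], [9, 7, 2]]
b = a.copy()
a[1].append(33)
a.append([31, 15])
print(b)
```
[[2, 1], [9, 7, 2, 33]]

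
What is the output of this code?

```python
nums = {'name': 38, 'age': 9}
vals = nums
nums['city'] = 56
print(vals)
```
{'name': 38, 'age': 9, 'city': 56}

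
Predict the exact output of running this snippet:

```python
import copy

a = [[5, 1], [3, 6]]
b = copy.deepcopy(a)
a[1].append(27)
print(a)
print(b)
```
[[5, 1], [3, 6, 27]]
[[5, 1], [3, 6]]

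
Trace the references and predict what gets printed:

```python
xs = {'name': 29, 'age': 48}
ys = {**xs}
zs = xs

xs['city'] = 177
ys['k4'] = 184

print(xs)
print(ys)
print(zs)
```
{'name': 29, 'age': 48, 'city': 177}
{'name': 29, 'age': 48, 'k4': 184}
{'name': 29, 'age': 48, 'city': 177}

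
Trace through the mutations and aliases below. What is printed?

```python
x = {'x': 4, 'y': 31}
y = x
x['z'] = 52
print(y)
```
{'x': 4, 'y': 31, 'z': 52}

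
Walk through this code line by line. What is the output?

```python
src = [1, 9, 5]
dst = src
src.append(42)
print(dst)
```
[1, 9, 5, 42]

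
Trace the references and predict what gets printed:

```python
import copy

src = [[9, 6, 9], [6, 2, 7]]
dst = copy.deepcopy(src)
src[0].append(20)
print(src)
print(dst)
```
[[9, 6, 9, 20], [6, 2, 7]]
[[9, 6, 9], [6, 2, 7]]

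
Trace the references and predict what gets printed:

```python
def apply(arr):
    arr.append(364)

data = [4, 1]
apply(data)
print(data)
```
[4, 1, 364]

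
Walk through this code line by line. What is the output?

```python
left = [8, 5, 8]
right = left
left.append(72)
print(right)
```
[8, 5, 8, 72]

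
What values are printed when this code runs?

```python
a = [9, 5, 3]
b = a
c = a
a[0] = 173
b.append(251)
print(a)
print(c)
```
[173, 5, 3, 251]
[173, 5, 3, 251]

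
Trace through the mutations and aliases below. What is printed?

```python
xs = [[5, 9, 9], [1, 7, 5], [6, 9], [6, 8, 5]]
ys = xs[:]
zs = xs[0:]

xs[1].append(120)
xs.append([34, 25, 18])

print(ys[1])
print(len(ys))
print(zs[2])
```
[1, 7, 5, 120]
4
[6, 9]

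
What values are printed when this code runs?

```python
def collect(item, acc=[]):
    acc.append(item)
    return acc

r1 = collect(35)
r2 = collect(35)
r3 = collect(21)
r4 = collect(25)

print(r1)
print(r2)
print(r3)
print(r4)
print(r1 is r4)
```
[35, 35, 21, 25]
[35, 35, 21, 25]
[35, 35, 21, 25]
[35, 35, 21, 25]
True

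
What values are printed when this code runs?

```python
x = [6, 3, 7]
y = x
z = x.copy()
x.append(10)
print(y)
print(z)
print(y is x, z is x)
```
[6, 3, 7, 10]
[6, 3, 7]
True False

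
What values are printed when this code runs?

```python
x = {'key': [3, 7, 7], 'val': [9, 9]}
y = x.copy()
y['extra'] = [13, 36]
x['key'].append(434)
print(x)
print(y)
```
{'key': [3, 7, 7, 434], 'val': [9, 9]}
{'key': [3, 7, 7, 434], 'val': [9, 9], 'extra': [13, 36]}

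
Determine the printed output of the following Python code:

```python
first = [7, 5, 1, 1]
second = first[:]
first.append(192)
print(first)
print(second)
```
[7, 5, 1, 1, 192]
[7, 5, 1, 1]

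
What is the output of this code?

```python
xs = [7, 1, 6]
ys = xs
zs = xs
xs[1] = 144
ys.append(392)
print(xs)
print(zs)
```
[7, 144, 6, 392]
[7, 144, 6, 392]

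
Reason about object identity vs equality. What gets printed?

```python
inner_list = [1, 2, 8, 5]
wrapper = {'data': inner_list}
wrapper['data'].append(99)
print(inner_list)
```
[1, 2, 8, 5, 99]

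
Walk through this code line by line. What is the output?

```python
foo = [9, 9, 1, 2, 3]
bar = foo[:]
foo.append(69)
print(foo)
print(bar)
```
[9, 9, 1, 2, 3, 69]
[9, 9, 1, 2, 3]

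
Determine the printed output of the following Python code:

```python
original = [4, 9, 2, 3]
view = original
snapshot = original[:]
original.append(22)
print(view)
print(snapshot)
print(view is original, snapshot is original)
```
[4, 9, 2, 3, 22]
[4, 9, 2, 3]
True False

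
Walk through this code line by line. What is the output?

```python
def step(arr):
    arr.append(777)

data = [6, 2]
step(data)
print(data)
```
[6, 2, 777]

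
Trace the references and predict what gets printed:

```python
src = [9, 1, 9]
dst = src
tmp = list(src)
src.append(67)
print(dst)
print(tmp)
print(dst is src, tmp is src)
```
[9, 1, 9, 67]
[9, 1, 9]
True False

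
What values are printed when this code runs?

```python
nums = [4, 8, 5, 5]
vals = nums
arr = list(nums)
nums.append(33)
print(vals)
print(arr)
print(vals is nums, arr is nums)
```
[4, 8, 5, 5, 33]
[4, 8, 5, 5]
True False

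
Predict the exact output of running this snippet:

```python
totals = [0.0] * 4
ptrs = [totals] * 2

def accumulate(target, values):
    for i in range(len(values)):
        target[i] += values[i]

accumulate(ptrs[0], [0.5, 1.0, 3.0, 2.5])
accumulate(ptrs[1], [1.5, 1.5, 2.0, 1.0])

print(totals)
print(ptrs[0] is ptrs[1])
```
[2.0, 2.5, 5.0, 3.5]
True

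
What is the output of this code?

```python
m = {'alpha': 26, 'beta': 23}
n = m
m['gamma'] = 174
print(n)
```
{'alpha': 26, 'beta': 23, 'gamma': 174}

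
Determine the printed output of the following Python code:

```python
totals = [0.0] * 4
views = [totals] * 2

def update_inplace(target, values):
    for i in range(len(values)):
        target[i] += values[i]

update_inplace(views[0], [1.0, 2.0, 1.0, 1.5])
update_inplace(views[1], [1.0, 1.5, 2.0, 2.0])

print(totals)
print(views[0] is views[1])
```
[2.0, 3.5, 3.0, 3.5]
True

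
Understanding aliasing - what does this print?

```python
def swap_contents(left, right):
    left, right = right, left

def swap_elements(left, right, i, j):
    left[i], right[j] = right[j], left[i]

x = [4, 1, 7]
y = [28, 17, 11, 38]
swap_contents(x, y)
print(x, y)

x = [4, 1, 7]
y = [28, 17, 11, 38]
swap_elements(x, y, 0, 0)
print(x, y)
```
[4, 1, 7] [28, 17, 11, 38]
[28, 1, 7] [4, 17, 11, 38]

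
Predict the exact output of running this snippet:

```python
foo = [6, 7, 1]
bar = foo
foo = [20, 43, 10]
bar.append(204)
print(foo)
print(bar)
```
[20, 43, 10]
[6, 7, 1, 204]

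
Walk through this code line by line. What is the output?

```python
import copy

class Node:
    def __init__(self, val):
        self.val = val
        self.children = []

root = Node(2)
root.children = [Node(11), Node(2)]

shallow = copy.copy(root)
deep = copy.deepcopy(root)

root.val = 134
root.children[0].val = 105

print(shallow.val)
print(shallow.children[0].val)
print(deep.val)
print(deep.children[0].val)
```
2
105
2
11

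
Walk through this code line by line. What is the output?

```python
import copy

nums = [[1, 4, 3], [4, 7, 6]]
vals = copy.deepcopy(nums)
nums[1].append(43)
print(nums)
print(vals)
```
[[1, 4, 3], [4, 7, 6, 43]]
[[1, 4, 3], [4, 7, 6]]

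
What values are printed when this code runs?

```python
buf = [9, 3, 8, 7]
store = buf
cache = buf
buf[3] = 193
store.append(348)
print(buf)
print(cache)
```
[9, 3, 8, 193, 348]
[9, 3, 8, 193, 348]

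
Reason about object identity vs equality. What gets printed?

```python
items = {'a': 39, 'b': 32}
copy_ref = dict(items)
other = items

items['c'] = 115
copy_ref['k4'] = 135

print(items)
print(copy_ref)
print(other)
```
{'a': 39, 'b': 32, 'c': 115}
{'a': 39, 'b': 32, 'k4': 135}
{'a': 39, 'b': 32, 'c': 115}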